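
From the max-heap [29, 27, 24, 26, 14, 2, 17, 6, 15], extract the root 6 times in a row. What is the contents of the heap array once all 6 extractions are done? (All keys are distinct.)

extract-max #1 returns 29:
  remove root 29; move last element 15 to root → [15, 27, 24, 26, 14, 2, 17, 6]
  15 vs larger child 27 at index 1, swap → [27, 15, 24, 26, 14, 2, 17, 6]
  15 vs larger child 26 at index 3, swap → [27, 26, 24, 15, 14, 2, 17, 6]
extract-max #2 returns 27:
  remove root 27; move last element 6 to root → [6, 26, 24, 15, 14, 2, 17]
  6 vs larger child 26 at index 1, swap → [26, 6, 24, 15, 14, 2, 17]
  6 vs larger child 15 at index 3, swap → [26, 15, 24, 6, 14, 2, 17]
extract-max #3 returns 26:
  remove root 26; move last element 17 to root → [17, 15, 24, 6, 14, 2]
  17 vs larger child 24 at index 2, swap → [24, 15, 17, 6, 14, 2]
extract-max #4 returns 24:
  remove root 24; move last element 2 to root → [2, 15, 17, 6, 14]
  2 vs larger child 17 at index 2, swap → [17, 15, 2, 6, 14]
extract-max #5 returns 17:
  remove root 17; move last element 14 to root → [14, 15, 2, 6]
  14 vs larger child 15 at index 1, swap → [15, 14, 2, 6]
extract-max #6 returns 15:
  remove root 15; move last element 6 to root → [6, 14, 2]
  6 vs larger child 14 at index 1, swap → [14, 6, 2]

[14, 6, 2]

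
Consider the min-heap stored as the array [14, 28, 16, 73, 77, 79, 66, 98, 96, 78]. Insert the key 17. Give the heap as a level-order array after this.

[14, 17, 16, 73, 28, 79, 66, 98, 96, 78, 77]

append 17 at index 10 → [14, 28, 16, 73, 77, 79, 66, 98, 96, 78, 17]
17 < parent 77 at index 4, swap → [14, 28, 16, 73, 17, 79, 66, 98, 96, 78, 77]
17 < parent 28 at index 1, swap → [14, 17, 16, 73, 28, 79, 66, 98, 96, 78, 77]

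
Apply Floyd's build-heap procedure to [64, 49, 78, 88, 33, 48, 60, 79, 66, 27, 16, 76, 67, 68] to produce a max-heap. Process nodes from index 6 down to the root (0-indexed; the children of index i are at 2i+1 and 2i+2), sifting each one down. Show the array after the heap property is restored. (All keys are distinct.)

sift down from index 6:
  60 vs only child 68 at index 13, swap → [64, 49, 78, 88, 33, 48, 68, 79, 66, 27, 16, 76, 67, 60]
sift down from index 5:
  48 vs larger child 76 at index 11, swap → [64, 49, 78, 88, 33, 76, 68, 79, 66, 27, 16, 48, 67, 60]
sift down from index 4: already satisfies heap property
sift down from index 3: already satisfies heap property
sift down from index 2: already satisfies heap property
sift down from index 1:
  49 vs larger child 88 at index 3, swap → [64, 88, 78, 49, 33, 76, 68, 79, 66, 27, 16, 48, 67, 60]
  49 vs larger child 79 at index 7, swap → [64, 88, 78, 79, 33, 76, 68, 49, 66, 27, 16, 48, 67, 60]
sift down from index 0:
  64 vs larger child 88 at index 1, swap → [88, 64, 78, 79, 33, 76, 68, 49, 66, 27, 16, 48, 67, 60]
  64 vs larger child 79 at index 3, swap → [88, 79, 78, 64, 33, 76, 68, 49, 66, 27, 16, 48, 67, 60]
  64 vs larger child 66 at index 8, swap → [88, 79, 78, 66, 33, 76, 68, 49, 64, 27, 16, 48, 67, 60]

[88, 79, 78, 66, 33, 76, 68, 49, 64, 27, 16, 48, 67, 60]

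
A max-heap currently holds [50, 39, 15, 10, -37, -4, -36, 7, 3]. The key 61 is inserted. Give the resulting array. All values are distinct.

[61, 50, 15, 10, 39, -4, -36, 7, 3, -37]

append 61 at index 9 → [50, 39, 15, 10, -37, -4, -36, 7, 3, 61]
61 > parent -37 at index 4, swap → [50, 39, 15, 10, 61, -4, -36, 7, 3, -37]
61 > parent 39 at index 1, swap → [50, 61, 15, 10, 39, -4, -36, 7, 3, -37]
61 > parent 50 at index 0, swap → [61, 50, 15, 10, 39, -4, -36, 7, 3, -37]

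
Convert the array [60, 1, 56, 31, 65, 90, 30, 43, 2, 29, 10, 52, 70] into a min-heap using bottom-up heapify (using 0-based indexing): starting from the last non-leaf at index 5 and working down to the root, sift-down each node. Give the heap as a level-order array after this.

[1, 2, 30, 31, 10, 52, 56, 43, 60, 29, 65, 90, 70]

sift down from index 5:
  90 vs smaller child 52 at index 11, swap → [60, 1, 56, 31, 65, 52, 30, 43, 2, 29, 10, 90, 70]
sift down from index 4:
  65 vs smaller child 10 at index 10, swap → [60, 1, 56, 31, 10, 52, 30, 43, 2, 29, 65, 90, 70]
sift down from index 3:
  31 vs smaller child 2 at index 8, swap → [60, 1, 56, 2, 10, 52, 30, 43, 31, 29, 65, 90, 70]
sift down from index 2:
  56 vs smaller child 30 at index 6, swap → [60, 1, 30, 2, 10, 52, 56, 43, 31, 29, 65, 90, 70]
sift down from index 1: already satisfies heap property
sift down from index 0:
  60 vs smaller child 1 at index 1, swap → [1, 60, 30, 2, 10, 52, 56, 43, 31, 29, 65, 90, 70]
  60 vs smaller child 2 at index 3, swap → [1, 2, 30, 60, 10, 52, 56, 43, 31, 29, 65, 90, 70]
  60 vs smaller child 31 at index 8, swap → [1, 2, 30, 31, 10, 52, 56, 43, 60, 29, 65, 90, 70]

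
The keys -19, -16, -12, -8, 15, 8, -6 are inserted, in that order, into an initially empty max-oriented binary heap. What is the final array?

[15, -8, 8, -19, -12, -16, -6]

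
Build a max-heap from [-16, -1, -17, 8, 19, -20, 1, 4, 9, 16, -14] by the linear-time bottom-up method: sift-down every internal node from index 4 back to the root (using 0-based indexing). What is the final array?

[19, 16, 1, 9, -1, -20, -17, 4, 8, -16, -14]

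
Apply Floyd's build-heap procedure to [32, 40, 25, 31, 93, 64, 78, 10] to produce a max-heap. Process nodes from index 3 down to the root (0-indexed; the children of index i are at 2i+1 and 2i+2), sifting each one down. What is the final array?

[93, 40, 78, 31, 32, 64, 25, 10]

sift down from index 3: already satisfies heap property
sift down from index 2:
  25 vs larger child 78 at index 6, swap → [32, 40, 78, 31, 93, 64, 25, 10]
sift down from index 1:
  40 vs larger child 93 at index 4, swap → [32, 93, 78, 31, 40, 64, 25, 10]
sift down from index 0:
  32 vs larger child 93 at index 1, swap → [93, 32, 78, 31, 40, 64, 25, 10]
  32 vs larger child 40 at index 4, swap → [93, 40, 78, 31, 32, 64, 25, 10]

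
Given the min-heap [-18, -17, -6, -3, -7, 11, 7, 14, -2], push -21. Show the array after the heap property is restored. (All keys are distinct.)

append -21 at index 9 → [-18, -17, -6, -3, -7, 11, 7, 14, -2, -21]
-21 < parent -7 at index 4, swap → [-18, -17, -6, -3, -21, 11, 7, 14, -2, -7]
-21 < parent -17 at index 1, swap → [-18, -21, -6, -3, -17, 11, 7, 14, -2, -7]
-21 < parent -18 at index 0, swap → [-21, -18, -6, -3, -17, 11, 7, 14, -2, -7]

[-21, -18, -6, -3, -17, 11, 7, 14, -2, -7]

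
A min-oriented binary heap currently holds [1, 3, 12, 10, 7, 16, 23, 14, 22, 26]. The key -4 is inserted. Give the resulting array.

[-4, 1, 12, 10, 3, 16, 23, 14, 22, 26, 7]

append -4 at index 10 → [1, 3, 12, 10, 7, 16, 23, 14, 22, 26, -4]
-4 < parent 7 at index 4, swap → [1, 3, 12, 10, -4, 16, 23, 14, 22, 26, 7]
-4 < parent 3 at index 1, swap → [1, -4, 12, 10, 3, 16, 23, 14, 22, 26, 7]
-4 < parent 1 at index 0, swap → [-4, 1, 12, 10, 3, 16, 23, 14, 22, 26, 7]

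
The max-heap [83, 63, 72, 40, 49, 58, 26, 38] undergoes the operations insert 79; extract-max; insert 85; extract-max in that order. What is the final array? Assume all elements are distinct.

[79, 63, 72, 40, 49, 58, 26, 38]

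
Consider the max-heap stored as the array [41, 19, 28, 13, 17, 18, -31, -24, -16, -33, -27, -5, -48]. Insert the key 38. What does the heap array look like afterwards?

[41, 19, 38, 13, 17, 18, 28, -24, -16, -33, -27, -5, -48, -31]

append 38 at index 13 → [41, 19, 28, 13, 17, 18, -31, -24, -16, -33, -27, -5, -48, 38]
38 > parent -31 at index 6, swap → [41, 19, 28, 13, 17, 18, 38, -24, -16, -33, -27, -5, -48, -31]
38 > parent 28 at index 2, swap → [41, 19, 38, 13, 17, 18, 28, -24, -16, -33, -27, -5, -48, -31]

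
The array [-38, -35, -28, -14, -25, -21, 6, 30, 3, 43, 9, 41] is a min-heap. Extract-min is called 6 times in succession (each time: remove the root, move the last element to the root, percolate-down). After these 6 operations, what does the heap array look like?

extract-min #1 returns -38:
  remove root -38; move last element 41 to root → [41, -35, -28, -14, -25, -21, 6, 30, 3, 43, 9]
  41 vs smaller child -35 at index 1, swap → [-35, 41, -28, -14, -25, -21, 6, 30, 3, 43, 9]
  41 vs smaller child -25 at index 4, swap → [-35, -25, -28, -14, 41, -21, 6, 30, 3, 43, 9]
  41 vs smaller child 9 at index 10, swap → [-35, -25, -28, -14, 9, -21, 6, 30, 3, 43, 41]
extract-min #2 returns -35:
  remove root -35; move last element 41 to root → [41, -25, -28, -14, 9, -21, 6, 30, 3, 43]
  41 vs smaller child -28 at index 2, swap → [-28, -25, 41, -14, 9, -21, 6, 30, 3, 43]
  41 vs smaller child -21 at index 5, swap → [-28, -25, -21, -14, 9, 41, 6, 30, 3, 43]
extract-min #3 returns -28:
  remove root -28; move last element 43 to root → [43, -25, -21, -14, 9, 41, 6, 30, 3]
  43 vs smaller child -25 at index 1, swap → [-25, 43, -21, -14, 9, 41, 6, 30, 3]
  43 vs smaller child -14 at index 3, swap → [-25, -14, -21, 43, 9, 41, 6, 30, 3]
  43 vs smaller child 3 at index 8, swap → [-25, -14, -21, 3, 9, 41, 6, 30, 43]
extract-min #4 returns -25:
  remove root -25; move last element 43 to root → [43, -14, -21, 3, 9, 41, 6, 30]
  43 vs smaller child -21 at index 2, swap → [-21, -14, 43, 3, 9, 41, 6, 30]
  43 vs smaller child 6 at index 6, swap → [-21, -14, 6, 3, 9, 41, 43, 30]
extract-min #5 returns -21:
  remove root -21; move last element 30 to root → [30, -14, 6, 3, 9, 41, 43]
  30 vs smaller child -14 at index 1, swap → [-14, 30, 6, 3, 9, 41, 43]
  30 vs smaller child 3 at index 3, swap → [-14, 3, 6, 30, 9, 41, 43]
extract-min #6 returns -14:
  remove root -14; move last element 43 to root → [43, 3, 6, 30, 9, 41]
  43 vs smaller child 3 at index 1, swap → [3, 43, 6, 30, 9, 41]
  43 vs smaller child 9 at index 4, swap → [3, 9, 6, 30, 43, 41]

[3, 9, 6, 30, 43, 41]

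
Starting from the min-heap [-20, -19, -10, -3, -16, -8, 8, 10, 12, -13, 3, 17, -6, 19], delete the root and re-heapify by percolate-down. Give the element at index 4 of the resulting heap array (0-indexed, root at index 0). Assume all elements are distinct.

-13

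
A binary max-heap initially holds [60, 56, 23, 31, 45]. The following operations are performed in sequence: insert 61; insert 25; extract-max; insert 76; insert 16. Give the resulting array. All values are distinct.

[76, 56, 60, 31, 45, 23, 25, 16]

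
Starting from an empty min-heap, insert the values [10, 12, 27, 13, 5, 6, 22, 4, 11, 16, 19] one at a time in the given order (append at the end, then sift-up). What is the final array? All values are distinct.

Insert 10:
  append 10 at index 0 → [10] (no swap needed)
Insert 12:
  append 12 at index 1 → [10, 12] (no swap needed)
Insert 27:
  append 27 at index 2 → [10, 12, 27] (no swap needed)
Insert 13:
  append 13 at index 3 → [10, 12, 27, 13] (no swap needed)
Insert 5:
  append 5 at index 4 → [10, 12, 27, 13, 5]
  5 < parent 12 at index 1, swap → [10, 5, 27, 13, 12]
  5 < parent 10 at index 0, swap → [5, 10, 27, 13, 12]
Insert 6:
  append 6 at index 5 → [5, 10, 27, 13, 12, 6]
  6 < parent 27 at index 2, swap → [5, 10, 6, 13, 12, 27]
Insert 22:
  append 22 at index 6 → [5, 10, 6, 13, 12, 27, 22] (no swap needed)
Insert 4:
  append 4 at index 7 → [5, 10, 6, 13, 12, 27, 22, 4]
  4 < parent 13 at index 3, swap → [5, 10, 6, 4, 12, 27, 22, 13]
  4 < parent 10 at index 1, swap → [5, 4, 6, 10, 12, 27, 22, 13]
  4 < parent 5 at index 0, swap → [4, 5, 6, 10, 12, 27, 22, 13]
Insert 11:
  append 11 at index 8 → [4, 5, 6, 10, 12, 27, 22, 13, 11] (no swap needed)
Insert 16:
  append 16 at index 9 → [4, 5, 6, 10, 12, 27, 22, 13, 11, 16] (no swap needed)
Insert 19:
  append 19 at index 10 → [4, 5, 6, 10, 12, 27, 22, 13, 11, 16, 19] (no swap needed)

[4, 5, 6, 10, 12, 27, 22, 13, 11, 16, 19]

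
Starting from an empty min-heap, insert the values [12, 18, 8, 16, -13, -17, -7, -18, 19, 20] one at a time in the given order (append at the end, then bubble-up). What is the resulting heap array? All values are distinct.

[-18, -17, -13, 8, 16, 12, -7, 18, 19, 20]

Insert 12:
  append 12 at index 0 → [12] (no swap needed)
Insert 18:
  append 18 at index 1 → [12, 18] (no swap needed)
Insert 8:
  append 8 at index 2 → [12, 18, 8]
  8 < parent 12 at index 0, swap → [8, 18, 12]
Insert 16:
  append 16 at index 3 → [8, 18, 12, 16]
  16 < parent 18 at index 1, swap → [8, 16, 12, 18]
Insert -13:
  append -13 at index 4 → [8, 16, 12, 18, -13]
  -13 < parent 16 at index 1, swap → [8, -13, 12, 18, 16]
  -13 < parent 8 at index 0, swap → [-13, 8, 12, 18, 16]
Insert -17:
  append -17 at index 5 → [-13, 8, 12, 18, 16, -17]
  -17 < parent 12 at index 2, swap → [-13, 8, -17, 18, 16, 12]
  -17 < parent -13 at index 0, swap → [-17, 8, -13, 18, 16, 12]
Insert -7:
  append -7 at index 6 → [-17, 8, -13, 18, 16, 12, -7] (no swap needed)
Insert -18:
  append -18 at index 7 → [-17, 8, -13, 18, 16, 12, -7, -18]
  -18 < parent 18 at index 3, swap → [-17, 8, -13, -18, 16, 12, -7, 18]
  -18 < parent 8 at index 1, swap → [-17, -18, -13, 8, 16, 12, -7, 18]
  -18 < parent -17 at index 0, swap → [-18, -17, -13, 8, 16, 12, -7, 18]
Insert 19:
  append 19 at index 8 → [-18, -17, -13, 8, 16, 12, -7, 18, 19] (no swap needed)
Insert 20:
  append 20 at index 9 → [-18, -17, -13, 8, 16, 12, -7, 18, 19, 20] (no swap needed)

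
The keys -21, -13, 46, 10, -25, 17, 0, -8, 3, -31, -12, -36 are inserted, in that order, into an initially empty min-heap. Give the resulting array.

[-36, -25, -31, -8, -21, 0, 17, 10, 3, -13, -12, 46]

Insert -21:
  append -21 at index 0 → [-21] (no swap needed)
Insert -13:
  append -13 at index 1 → [-21, -13] (no swap needed)
Insert 46:
  append 46 at index 2 → [-21, -13, 46] (no swap needed)
Insert 10:
  append 10 at index 3 → [-21, -13, 46, 10] (no swap needed)
Insert -25:
  append -25 at index 4 → [-21, -13, 46, 10, -25]
  -25 < parent -13 at index 1, swap → [-21, -25, 46, 10, -13]
  -25 < parent -21 at index 0, swap → [-25, -21, 46, 10, -13]
Insert 17:
  append 17 at index 5 → [-25, -21, 46, 10, -13, 17]
  17 < parent 46 at index 2, swap → [-25, -21, 17, 10, -13, 46]
Insert 0:
  append 0 at index 6 → [-25, -21, 17, 10, -13, 46, 0]
  0 < parent 17 at index 2, swap → [-25, -21, 0, 10, -13, 46, 17]
Insert -8:
  append -8 at index 7 → [-25, -21, 0, 10, -13, 46, 17, -8]
  -8 < parent 10 at index 3, swap → [-25, -21, 0, -8, -13, 46, 17, 10]
Insert 3:
  append 3 at index 8 → [-25, -21, 0, -8, -13, 46, 17, 10, 3] (no swap needed)
Insert -31:
  append -31 at index 9 → [-25, -21, 0, -8, -13, 46, 17, 10, 3, -31]
  -31 < parent -13 at index 4, swap → [-25, -21, 0, -8, -31, 46, 17, 10, 3, -13]
  -31 < parent -21 at index 1, swap → [-25, -31, 0, -8, -21, 46, 17, 10, 3, -13]
  -31 < parent -25 at index 0, swap → [-31, -25, 0, -8, -21, 46, 17, 10, 3, -13]
Insert -12:
  append -12 at index 10 → [-31, -25, 0, -8, -21, 46, 17, 10, 3, -13, -12] (no swap needed)
Insert -36:
  append -36 at index 11 → [-31, -25, 0, -8, -21, 46, 17, 10, 3, -13, -12, -36]
  -36 < parent 46 at index 5, swap → [-31, -25, 0, -8, -21, -36, 17, 10, 3, -13, -12, 46]
  -36 < parent 0 at index 2, swap → [-31, -25, -36, -8, -21, 0, 17, 10, 3, -13, -12, 46]
  -36 < parent -31 at index 0, swap → [-36, -25, -31, -8, -21, 0, 17, 10, 3, -13, -12, 46]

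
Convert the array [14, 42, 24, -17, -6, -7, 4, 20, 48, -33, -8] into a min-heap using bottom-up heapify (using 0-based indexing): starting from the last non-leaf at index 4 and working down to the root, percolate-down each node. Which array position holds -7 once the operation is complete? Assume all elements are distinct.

2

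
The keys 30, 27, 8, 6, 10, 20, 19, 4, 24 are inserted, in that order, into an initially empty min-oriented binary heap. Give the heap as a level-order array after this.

Insert 30:
  append 30 at index 0 → [30] (no swap needed)
Insert 27:
  append 27 at index 1 → [30, 27]
  27 < parent 30 at index 0, swap → [27, 30]
Insert 8:
  append 8 at index 2 → [27, 30, 8]
  8 < parent 27 at index 0, swap → [8, 30, 27]
Insert 6:
  append 6 at index 3 → [8, 30, 27, 6]
  6 < parent 30 at index 1, swap → [8, 6, 27, 30]
  6 < parent 8 at index 0, swap → [6, 8, 27, 30]
Insert 10:
  append 10 at index 4 → [6, 8, 27, 30, 10] (no swap needed)
Insert 20:
  append 20 at index 5 → [6, 8, 27, 30, 10, 20]
  20 < parent 27 at index 2, swap → [6, 8, 20, 30, 10, 27]
Insert 19:
  append 19 at index 6 → [6, 8, 20, 30, 10, 27, 19]
  19 < parent 20 at index 2, swap → [6, 8, 19, 30, 10, 27, 20]
Insert 4:
  append 4 at index 7 → [6, 8, 19, 30, 10, 27, 20, 4]
  4 < parent 30 at index 3, swap → [6, 8, 19, 4, 10, 27, 20, 30]
  4 < parent 8 at index 1, swap → [6, 4, 19, 8, 10, 27, 20, 30]
  4 < parent 6 at index 0, swap → [4, 6, 19, 8, 10, 27, 20, 30]
Insert 24:
  append 24 at index 8 → [4, 6, 19, 8, 10, 27, 20, 30, 24] (no swap needed)

[4, 6, 19, 8, 10, 27, 20, 30, 24]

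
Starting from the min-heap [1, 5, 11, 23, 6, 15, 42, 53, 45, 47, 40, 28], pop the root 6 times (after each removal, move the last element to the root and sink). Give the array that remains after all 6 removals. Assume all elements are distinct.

[28, 40, 42, 45, 53, 47]

extract-min #1 returns 1:
  remove root 1; move last element 28 to root → [28, 5, 11, 23, 6, 15, 42, 53, 45, 47, 40]
  28 vs smaller child 5 at index 1, swap → [5, 28, 11, 23, 6, 15, 42, 53, 45, 47, 40]
  28 vs smaller child 6 at index 4, swap → [5, 6, 11, 23, 28, 15, 42, 53, 45, 47, 40]
extract-min #2 returns 5:
  remove root 5; move last element 40 to root → [40, 6, 11, 23, 28, 15, 42, 53, 45, 47]
  40 vs smaller child 6 at index 1, swap → [6, 40, 11, 23, 28, 15, 42, 53, 45, 47]
  40 vs smaller child 23 at index 3, swap → [6, 23, 11, 40, 28, 15, 42, 53, 45, 47]
extract-min #3 returns 6:
  remove root 6; move last element 47 to root → [47, 23, 11, 40, 28, 15, 42, 53, 45]
  47 vs smaller child 11 at index 2, swap → [11, 23, 47, 40, 28, 15, 42, 53, 45]
  47 vs smaller child 15 at index 5, swap → [11, 23, 15, 40, 28, 47, 42, 53, 45]
extract-min #4 returns 11:
  remove root 11; move last element 45 to root → [45, 23, 15, 40, 28, 47, 42, 53]
  45 vs smaller child 15 at index 2, swap → [15, 23, 45, 40, 28, 47, 42, 53]
  45 vs smaller child 42 at index 6, swap → [15, 23, 42, 40, 28, 47, 45, 53]
extract-min #5 returns 15:
  remove root 15; move last element 53 to root → [53, 23, 42, 40, 28, 47, 45]
  53 vs smaller child 23 at index 1, swap → [23, 53, 42, 40, 28, 47, 45]
  53 vs smaller child 28 at index 4, swap → [23, 28, 42, 40, 53, 47, 45]
extract-min #6 returns 23:
  remove root 23; move last element 45 to root → [45, 28, 42, 40, 53, 47]
  45 vs smaller child 28 at index 1, swap → [28, 45, 42, 40, 53, 47]
  45 vs smaller child 40 at index 3, swap → [28, 40, 42, 45, 53, 47]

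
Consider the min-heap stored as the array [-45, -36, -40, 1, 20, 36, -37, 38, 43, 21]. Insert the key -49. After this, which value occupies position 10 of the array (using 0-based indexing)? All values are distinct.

append -49 at index 10 → [-45, -36, -40, 1, 20, 36, -37, 38, 43, 21, -49]
-49 < parent 20 at index 4, swap → [-45, -36, -40, 1, -49, 36, -37, 38, 43, 21, 20]
-49 < parent -36 at index 1, swap → [-45, -49, -40, 1, -36, 36, -37, 38, 43, 21, 20]
-49 < parent -45 at index 0, swap → [-49, -45, -40, 1, -36, 36, -37, 38, 43, 21, 20]
resulting array: [-49, -45, -40, 1, -36, 36, -37, 38, 43, 21, 20]

20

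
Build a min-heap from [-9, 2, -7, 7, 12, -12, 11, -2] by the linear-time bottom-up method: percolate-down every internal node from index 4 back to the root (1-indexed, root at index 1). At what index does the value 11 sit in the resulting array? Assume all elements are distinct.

sift down from index 4:
  7 vs only child -2 at index 8, swap → [-9, 2, -7, -2, 12, -12, 11, 7]
sift down from index 3:
  -7 vs smaller child -12 at index 6, swap → [-9, 2, -12, -2, 12, -7, 11, 7]
sift down from index 2:
  2 vs smaller child -2 at index 4, swap → [-9, -2, -12, 2, 12, -7, 11, 7]
sift down from index 1:
  -9 vs smaller child -12 at index 3, swap → [-12, -2, -9, 2, 12, -7, 11, 7]
resulting array: [-12, -2, -9, 2, 12, -7, 11, 7]

7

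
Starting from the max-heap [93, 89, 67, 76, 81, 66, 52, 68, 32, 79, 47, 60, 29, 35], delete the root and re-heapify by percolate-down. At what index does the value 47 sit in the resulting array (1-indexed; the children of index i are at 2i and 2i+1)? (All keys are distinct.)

remove root 93; move last element 35 to root → [35, 89, 67, 76, 81, 66, 52, 68, 32, 79, 47, 60, 29]
35 vs larger child 89 at index 2, swap → [89, 35, 67, 76, 81, 66, 52, 68, 32, 79, 47, 60, 29]
35 vs larger child 81 at index 5, swap → [89, 81, 67, 76, 35, 66, 52, 68, 32, 79, 47, 60, 29]
35 vs larger child 79 at index 10, swap → [89, 81, 67, 76, 79, 66, 52, 68, 32, 35, 47, 60, 29]
resulting array: [89, 81, 67, 76, 79, 66, 52, 68, 32, 35, 47, 60, 29]

11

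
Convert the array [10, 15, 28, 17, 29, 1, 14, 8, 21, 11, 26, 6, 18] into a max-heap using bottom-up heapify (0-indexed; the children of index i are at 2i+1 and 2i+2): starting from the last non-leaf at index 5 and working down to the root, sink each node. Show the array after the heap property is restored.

sift down from index 5:
  1 vs larger child 18 at index 12, swap → [10, 15, 28, 17, 29, 18, 14, 8, 21, 11, 26, 6, 1]
sift down from index 4: already satisfies heap property
sift down from index 3:
  17 vs larger child 21 at index 8, swap → [10, 15, 28, 21, 29, 18, 14, 8, 17, 11, 26, 6, 1]
sift down from index 2: already satisfies heap property
sift down from index 1:
  15 vs larger child 29 at index 4, swap → [10, 29, 28, 21, 15, 18, 14, 8, 17, 11, 26, 6, 1]
  15 vs larger child 26 at index 10, swap → [10, 29, 28, 21, 26, 18, 14, 8, 17, 11, 15, 6, 1]
sift down from index 0:
  10 vs larger child 29 at index 1, swap → [29, 10, 28, 21, 26, 18, 14, 8, 17, 11, 15, 6, 1]
  10 vs larger child 26 at index 4, swap → [29, 26, 28, 21, 10, 18, 14, 8, 17, 11, 15, 6, 1]
  10 vs larger child 15 at index 10, swap → [29, 26, 28, 21, 15, 18, 14, 8, 17, 11, 10, 6, 1]

[29, 26, 28, 21, 15, 18, 14, 8, 17, 11, 10, 6, 1]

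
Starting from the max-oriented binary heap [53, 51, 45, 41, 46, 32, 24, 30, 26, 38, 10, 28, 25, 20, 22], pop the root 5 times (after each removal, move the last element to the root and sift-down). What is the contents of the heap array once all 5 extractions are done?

[38, 30, 32, 26, 25, 28, 24, 20, 10, 22]

extract-max #1 returns 53:
  remove root 53; move last element 22 to root → [22, 51, 45, 41, 46, 32, 24, 30, 26, 38, 10, 28, 25, 20]
  22 vs larger child 51 at index 1, swap → [51, 22, 45, 41, 46, 32, 24, 30, 26, 38, 10, 28, 25, 20]
  22 vs larger child 46 at index 4, swap → [51, 46, 45, 41, 22, 32, 24, 30, 26, 38, 10, 28, 25, 20]
  22 vs larger child 38 at index 9, swap → [51, 46, 45, 41, 38, 32, 24, 30, 26, 22, 10, 28, 25, 20]
extract-max #2 returns 51:
  remove root 51; move last element 20 to root → [20, 46, 45, 41, 38, 32, 24, 30, 26, 22, 10, 28, 25]
  20 vs larger child 46 at index 1, swap → [46, 20, 45, 41, 38, 32, 24, 30, 26, 22, 10, 28, 25]
  20 vs larger child 41 at index 3, swap → [46, 41, 45, 20, 38, 32, 24, 30, 26, 22, 10, 28, 25]
  20 vs larger child 30 at index 7, swap → [46, 41, 45, 30, 38, 32, 24, 20, 26, 22, 10, 28, 25]
extract-max #3 returns 46:
  remove root 46; move last element 25 to root → [25, 41, 45, 30, 38, 32, 24, 20, 26, 22, 10, 28]
  25 vs larger child 45 at index 2, swap → [45, 41, 25, 30, 38, 32, 24, 20, 26, 22, 10, 28]
  25 vs larger child 32 at index 5, swap → [45, 41, 32, 30, 38, 25, 24, 20, 26, 22, 10, 28]
  25 vs only child 28 at index 11, swap → [45, 41, 32, 30, 38, 28, 24, 20, 26, 22, 10, 25]
extract-max #4 returns 45:
  remove root 45; move last element 25 to root → [25, 41, 32, 30, 38, 28, 24, 20, 26, 22, 10]
  25 vs larger child 41 at index 1, swap → [41, 25, 32, 30, 38, 28, 24, 20, 26, 22, 10]
  25 vs larger child 38 at index 4, swap → [41, 38, 32, 30, 25, 28, 24, 20, 26, 22, 10]
extract-max #5 returns 41:
  remove root 41; move last element 10 to root → [10, 38, 32, 30, 25, 28, 24, 20, 26, 22]
  10 vs larger child 38 at index 1, swap → [38, 10, 32, 30, 25, 28, 24, 20, 26, 22]
  10 vs larger child 30 at index 3, swap → [38, 30, 32, 10, 25, 28, 24, 20, 26, 22]
  10 vs larger child 26 at index 8, swap → [38, 30, 32, 26, 25, 28, 24, 20, 10, 22]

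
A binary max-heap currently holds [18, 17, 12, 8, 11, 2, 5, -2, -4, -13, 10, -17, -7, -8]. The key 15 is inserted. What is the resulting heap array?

append 15 at index 14 → [18, 17, 12, 8, 11, 2, 5, -2, -4, -13, 10, -17, -7, -8, 15]
15 > parent 5 at index 6, swap → [18, 17, 12, 8, 11, 2, 15, -2, -4, -13, 10, -17, -7, -8, 5]
15 > parent 12 at index 2, swap → [18, 17, 15, 8, 11, 2, 12, -2, -4, -13, 10, -17, -7, -8, 5]

[18, 17, 15, 8, 11, 2, 12, -2, -4, -13, 10, -17, -7, -8, 5]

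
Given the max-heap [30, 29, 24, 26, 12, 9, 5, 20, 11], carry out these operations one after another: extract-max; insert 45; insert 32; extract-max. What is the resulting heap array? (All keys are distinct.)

extract-max → returns 30:
  remove root 30; move last element 11 to root → [11, 29, 24, 26, 12, 9, 5, 20]
  11 vs larger child 29 at index 1, swap → [29, 11, 24, 26, 12, 9, 5, 20]
  11 vs larger child 26 at index 3, swap → [29, 26, 24, 11, 12, 9, 5, 20]
  11 vs only child 20 at index 7, swap → [29, 26, 24, 20, 12, 9, 5, 11]
insert 45:
  append 45 at index 8 → [29, 26, 24, 20, 12, 9, 5, 11, 45]
  45 > parent 20 at index 3, swap → [29, 26, 24, 45, 12, 9, 5, 11, 20]
  45 > parent 26 at index 1, swap → [29, 45, 24, 26, 12, 9, 5, 11, 20]
  45 > parent 29 at index 0, swap → [45, 29, 24, 26, 12, 9, 5, 11, 20]
insert 32:
  append 32 at index 9 → [45, 29, 24, 26, 12, 9, 5, 11, 20, 32]
  32 > parent 12 at index 4, swap → [45, 29, 24, 26, 32, 9, 5, 11, 20, 12]
  32 > parent 29 at index 1, swap → [45, 32, 24, 26, 29, 9, 5, 11, 20, 12]
extract-max → returns 45:
  remove root 45; move last element 12 to root → [12, 32, 24, 26, 29, 9, 5, 11, 20]
  12 vs larger child 32 at index 1, swap → [32, 12, 24, 26, 29, 9, 5, 11, 20]
  12 vs larger child 29 at index 4, swap → [32, 29, 24, 26, 12, 9, 5, 11, 20]

[32, 29, 24, 26, 12, 9, 5, 11, 20]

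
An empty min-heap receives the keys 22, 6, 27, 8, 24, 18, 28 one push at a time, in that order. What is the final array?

Insert 22:
  append 22 at index 0 → [22] (no swap needed)
Insert 6:
  append 6 at index 1 → [22, 6]
  6 < parent 22 at index 0, swap → [6, 22]
Insert 27:
  append 27 at index 2 → [6, 22, 27] (no swap needed)
Insert 8:
  append 8 at index 3 → [6, 22, 27, 8]
  8 < parent 22 at index 1, swap → [6, 8, 27, 22]
Insert 24:
  append 24 at index 4 → [6, 8, 27, 22, 24] (no swap needed)
Insert 18:
  append 18 at index 5 → [6, 8, 27, 22, 24, 18]
  18 < parent 27 at index 2, swap → [6, 8, 18, 22, 24, 27]
Insert 28:
  append 28 at index 6 → [6, 8, 18, 22, 24, 27, 28] (no swap needed)

[6, 8, 18, 22, 24, 27, 28]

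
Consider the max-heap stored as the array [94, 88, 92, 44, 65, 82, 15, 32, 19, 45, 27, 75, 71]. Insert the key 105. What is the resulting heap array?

[105, 88, 94, 44, 65, 82, 92, 32, 19, 45, 27, 75, 71, 15]

append 105 at index 13 → [94, 88, 92, 44, 65, 82, 15, 32, 19, 45, 27, 75, 71, 105]
105 > parent 15 at index 6, swap → [94, 88, 92, 44, 65, 82, 105, 32, 19, 45, 27, 75, 71, 15]
105 > parent 92 at index 2, swap → [94, 88, 105, 44, 65, 82, 92, 32, 19, 45, 27, 75, 71, 15]
105 > parent 94 at index 0, swap → [105, 88, 94, 44, 65, 82, 92, 32, 19, 45, 27, 75, 71, 15]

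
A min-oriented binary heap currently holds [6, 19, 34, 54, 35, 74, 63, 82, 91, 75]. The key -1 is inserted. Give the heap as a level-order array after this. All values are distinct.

append -1 at index 10 → [6, 19, 34, 54, 35, 74, 63, 82, 91, 75, -1]
-1 < parent 35 at index 4, swap → [6, 19, 34, 54, -1, 74, 63, 82, 91, 75, 35]
-1 < parent 19 at index 1, swap → [6, -1, 34, 54, 19, 74, 63, 82, 91, 75, 35]
-1 < parent 6 at index 0, swap → [-1, 6, 34, 54, 19, 74, 63, 82, 91, 75, 35]

[-1, 6, 34, 54, 19, 74, 63, 82, 91, 75, 35]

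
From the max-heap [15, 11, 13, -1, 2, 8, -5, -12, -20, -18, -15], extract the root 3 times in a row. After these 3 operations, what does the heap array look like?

[8, 2, -5, -1, -18, -15, -20, -12]

extract-max #1 returns 15:
  remove root 15; move last element -15 to root → [-15, 11, 13, -1, 2, 8, -5, -12, -20, -18]
  -15 vs larger child 13 at index 2, swap → [13, 11, -15, -1, 2, 8, -5, -12, -20, -18]
  -15 vs larger child 8 at index 5, swap → [13, 11, 8, -1, 2, -15, -5, -12, -20, -18]
extract-max #2 returns 13:
  remove root 13; move last element -18 to root → [-18, 11, 8, -1, 2, -15, -5, -12, -20]
  -18 vs larger child 11 at index 1, swap → [11, -18, 8, -1, 2, -15, -5, -12, -20]
  -18 vs larger child 2 at index 4, swap → [11, 2, 8, -1, -18, -15, -5, -12, -20]
extract-max #3 returns 11:
  remove root 11; move last element -20 to root → [-20, 2, 8, -1, -18, -15, -5, -12]
  -20 vs larger child 8 at index 2, swap → [8, 2, -20, -1, -18, -15, -5, -12]
  -20 vs larger child -5 at index 6, swap → [8, 2, -5, -1, -18, -15, -20, -12]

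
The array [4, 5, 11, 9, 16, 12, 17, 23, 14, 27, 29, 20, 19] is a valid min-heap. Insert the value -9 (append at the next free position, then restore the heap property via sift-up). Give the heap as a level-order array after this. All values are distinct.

[-9, 5, 4, 9, 16, 12, 11, 23, 14, 27, 29, 20, 19, 17]

append -9 at index 13 → [4, 5, 11, 9, 16, 12, 17, 23, 14, 27, 29, 20, 19, -9]
-9 < parent 17 at index 6, swap → [4, 5, 11, 9, 16, 12, -9, 23, 14, 27, 29, 20, 19, 17]
-9 < parent 11 at index 2, swap → [4, 5, -9, 9, 16, 12, 11, 23, 14, 27, 29, 20, 19, 17]
-9 < parent 4 at index 0, swap → [-9, 5, 4, 9, 16, 12, 11, 23, 14, 27, 29, 20, 19, 17]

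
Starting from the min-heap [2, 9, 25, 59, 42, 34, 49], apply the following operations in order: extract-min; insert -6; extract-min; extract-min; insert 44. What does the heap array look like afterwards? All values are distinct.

extract-min → returns 2:
  remove root 2; move last element 49 to root → [49, 9, 25, 59, 42, 34]
  49 vs smaller child 9 at index 1, swap → [9, 49, 25, 59, 42, 34]
  49 vs smaller child 42 at index 4, swap → [9, 42, 25, 59, 49, 34]
insert -6:
  append -6 at index 6 → [9, 42, 25, 59, 49, 34, -6]
  -6 < parent 25 at index 2, swap → [9, 42, -6, 59, 49, 34, 25]
  -6 < parent 9 at index 0, swap → [-6, 42, 9, 59, 49, 34, 25]
extract-min → returns -6:
  remove root -6; move last element 25 to root → [25, 42, 9, 59, 49, 34]
  25 vs smaller child 9 at index 2, swap → [9, 42, 25, 59, 49, 34]
extract-min → returns 9:
  remove root 9; move last element 34 to root → [34, 42, 25, 59, 49]
  34 vs smaller child 25 at index 2, swap → [25, 42, 34, 59, 49]
insert 44:
  append 44 at index 5 → [25, 42, 34, 59, 49, 44] (no swap needed)

[25, 42, 34, 59, 49, 44]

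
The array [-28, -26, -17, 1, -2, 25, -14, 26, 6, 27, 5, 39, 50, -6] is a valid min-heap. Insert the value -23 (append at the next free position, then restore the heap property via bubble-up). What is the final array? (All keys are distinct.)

[-28, -26, -23, 1, -2, 25, -17, 26, 6, 27, 5, 39, 50, -6, -14]

append -23 at index 14 → [-28, -26, -17, 1, -2, 25, -14, 26, 6, 27, 5, 39, 50, -6, -23]
-23 < parent -14 at index 6, swap → [-28, -26, -17, 1, -2, 25, -23, 26, 6, 27, 5, 39, 50, -6, -14]
-23 < parent -17 at index 2, swap → [-28, -26, -23, 1, -2, 25, -17, 26, 6, 27, 5, 39, 50, -6, -14]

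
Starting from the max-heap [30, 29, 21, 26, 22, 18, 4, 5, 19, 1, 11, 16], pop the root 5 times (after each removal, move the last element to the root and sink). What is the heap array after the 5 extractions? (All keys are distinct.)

[19, 16, 18, 5, 11, 1, 4]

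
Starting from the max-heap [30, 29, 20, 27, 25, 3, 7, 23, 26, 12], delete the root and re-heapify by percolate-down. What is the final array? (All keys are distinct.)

[29, 27, 20, 26, 25, 3, 7, 23, 12]

remove root 30; move last element 12 to root → [12, 29, 20, 27, 25, 3, 7, 23, 26]
12 vs larger child 29 at index 1, swap → [29, 12, 20, 27, 25, 3, 7, 23, 26]
12 vs larger child 27 at index 3, swap → [29, 27, 20, 12, 25, 3, 7, 23, 26]
12 vs larger child 26 at index 8, swap → [29, 27, 20, 26, 25, 3, 7, 23, 12]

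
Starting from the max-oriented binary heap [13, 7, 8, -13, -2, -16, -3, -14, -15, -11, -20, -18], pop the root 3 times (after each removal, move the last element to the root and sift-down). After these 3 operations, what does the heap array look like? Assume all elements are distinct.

extract-max #1 returns 13:
  remove root 13; move last element -18 to root → [-18, 7, 8, -13, -2, -16, -3, -14, -15, -11, -20]
  -18 vs larger child 8 at index 2, swap → [8, 7, -18, -13, -2, -16, -3, -14, -15, -11, -20]
  -18 vs larger child -3 at index 6, swap → [8, 7, -3, -13, -2, -16, -18, -14, -15, -11, -20]
extract-max #2 returns 8:
  remove root 8; move last element -20 to root → [-20, 7, -3, -13, -2, -16, -18, -14, -15, -11]
  -20 vs larger child 7 at index 1, swap → [7, -20, -3, -13, -2, -16, -18, -14, -15, -11]
  -20 vs larger child -2 at index 4, swap → [7, -2, -3, -13, -20, -16, -18, -14, -15, -11]
  -20 vs only child -11 at index 9, swap → [7, -2, -3, -13, -11, -16, -18, -14, -15, -20]
extract-max #3 returns 7:
  remove root 7; move last element -20 to root → [-20, -2, -3, -13, -11, -16, -18, -14, -15]
  -20 vs larger child -2 at index 1, swap → [-2, -20, -3, -13, -11, -16, -18, -14, -15]
  -20 vs larger child -11 at index 4, swap → [-2, -11, -3, -13, -20, -16, -18, -14, -15]

[-2, -11, -3, -13, -20, -16, -18, -14, -15]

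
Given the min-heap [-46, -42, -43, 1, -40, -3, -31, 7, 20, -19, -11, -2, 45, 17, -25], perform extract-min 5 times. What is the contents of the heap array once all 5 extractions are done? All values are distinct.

[-25, -19, -3, 1, -11, 45, -2, 7, 20, 17]

extract-min #1 returns -46:
  remove root -46; move last element -25 to root → [-25, -42, -43, 1, -40, -3, -31, 7, 20, -19, -11, -2, 45, 17]
  -25 vs smaller child -43 at index 2, swap → [-43, -42, -25, 1, -40, -3, -31, 7, 20, -19, -11, -2, 45, 17]
  -25 vs smaller child -31 at index 6, swap → [-43, -42, -31, 1, -40, -3, -25, 7, 20, -19, -11, -2, 45, 17]
extract-min #2 returns -43:
  remove root -43; move last element 17 to root → [17, -42, -31, 1, -40, -3, -25, 7, 20, -19, -11, -2, 45]
  17 vs smaller child -42 at index 1, swap → [-42, 17, -31, 1, -40, -3, -25, 7, 20, -19, -11, -2, 45]
  17 vs smaller child -40 at index 4, swap → [-42, -40, -31, 1, 17, -3, -25, 7, 20, -19, -11, -2, 45]
  17 vs smaller child -19 at index 9, swap → [-42, -40, -31, 1, -19, -3, -25, 7, 20, 17, -11, -2, 45]
extract-min #3 returns -42:
  remove root -42; move last element 45 to root → [45, -40, -31, 1, -19, -3, -25, 7, 20, 17, -11, -2]
  45 vs smaller child -40 at index 1, swap → [-40, 45, -31, 1, -19, -3, -25, 7, 20, 17, -11, -2]
  45 vs smaller child -19 at index 4, swap → [-40, -19, -31, 1, 45, -3, -25, 7, 20, 17, -11, -2]
  45 vs smaller child -11 at index 10, swap → [-40, -19, -31, 1, -11, -3, -25, 7, 20, 17, 45, -2]
extract-min #4 returns -40:
  remove root -40; move last element -2 to root → [-2, -19, -31, 1, -11, -3, -25, 7, 20, 17, 45]
  -2 vs smaller child -31 at index 2, swap → [-31, -19, -2, 1, -11, -3, -25, 7, 20, 17, 45]
  -2 vs smaller child -25 at index 6, swap → [-31, -19, -25, 1, -11, -3, -2, 7, 20, 17, 45]
extract-min #5 returns -31:
  remove root -31; move last element 45 to root → [45, -19, -25, 1, -11, -3, -2, 7, 20, 17]
  45 vs smaller child -25 at index 2, swap → [-25, -19, 45, 1, -11, -3, -2, 7, 20, 17]
  45 vs smaller child -3 at index 5, swap → [-25, -19, -3, 1, -11, 45, -2, 7, 20, 17]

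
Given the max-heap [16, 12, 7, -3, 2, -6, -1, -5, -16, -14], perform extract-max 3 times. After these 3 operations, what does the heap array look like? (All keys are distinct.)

[2, -3, -1, -5, -14, -6, -16]

extract-max #1 returns 16:
  remove root 16; move last element -14 to root → [-14, 12, 7, -3, 2, -6, -1, -5, -16]
  -14 vs larger child 12 at index 1, swap → [12, -14, 7, -3, 2, -6, -1, -5, -16]
  -14 vs larger child 2 at index 4, swap → [12, 2, 7, -3, -14, -6, -1, -5, -16]
extract-max #2 returns 12:
  remove root 12; move last element -16 to root → [-16, 2, 7, -3, -14, -6, -1, -5]
  -16 vs larger child 7 at index 2, swap → [7, 2, -16, -3, -14, -6, -1, -5]
  -16 vs larger child -1 at index 6, swap → [7, 2, -1, -3, -14, -6, -16, -5]
extract-max #3 returns 7:
  remove root 7; move last element -5 to root → [-5, 2, -1, -3, -14, -6, -16]
  -5 vs larger child 2 at index 1, swap → [2, -5, -1, -3, -14, -6, -16]
  -5 vs larger child -3 at index 3, swap → [2, -3, -1, -5, -14, -6, -16]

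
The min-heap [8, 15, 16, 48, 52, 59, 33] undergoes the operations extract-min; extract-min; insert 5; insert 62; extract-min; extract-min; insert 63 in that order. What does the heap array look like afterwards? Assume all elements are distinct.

[33, 48, 59, 62, 52, 63]

extract-min → returns 8:
  remove root 8; move last element 33 to root → [33, 15, 16, 48, 52, 59]
  33 vs smaller child 15 at index 1, swap → [15, 33, 16, 48, 52, 59]
extract-min → returns 15:
  remove root 15; move last element 59 to root → [59, 33, 16, 48, 52]
  59 vs smaller child 16 at index 2, swap → [16, 33, 59, 48, 52]
insert 5:
  append 5 at index 5 → [16, 33, 59, 48, 52, 5]
  5 < parent 59 at index 2, swap → [16, 33, 5, 48, 52, 59]
  5 < parent 16 at index 0, swap → [5, 33, 16, 48, 52, 59]
insert 62:
  append 62 at index 6 → [5, 33, 16, 48, 52, 59, 62] (no swap needed)
extract-min → returns 5:
  remove root 5; move last element 62 to root → [62, 33, 16, 48, 52, 59]
  62 vs smaller child 16 at index 2, swap → [16, 33, 62, 48, 52, 59]
  62 vs only child 59 at index 5, swap → [16, 33, 59, 48, 52, 62]
extract-min → returns 16:
  remove root 16; move last element 62 to root → [62, 33, 59, 48, 52]
  62 vs smaller child 33 at index 1, swap → [33, 62, 59, 48, 52]
  62 vs smaller child 48 at index 3, swap → [33, 48, 59, 62, 52]
insert 63:
  append 63 at index 5 → [33, 48, 59, 62, 52, 63] (no swap needed)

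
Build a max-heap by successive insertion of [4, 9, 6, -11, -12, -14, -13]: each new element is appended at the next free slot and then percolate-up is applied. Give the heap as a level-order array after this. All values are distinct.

[9, 4, 6, -11, -12, -14, -13]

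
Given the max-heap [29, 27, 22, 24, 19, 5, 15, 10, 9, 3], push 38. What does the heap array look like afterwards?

[38, 29, 22, 24, 27, 5, 15, 10, 9, 3, 19]

append 38 at index 10 → [29, 27, 22, 24, 19, 5, 15, 10, 9, 3, 38]
38 > parent 19 at index 4, swap → [29, 27, 22, 24, 38, 5, 15, 10, 9, 3, 19]
38 > parent 27 at index 1, swap → [29, 38, 22, 24, 27, 5, 15, 10, 9, 3, 19]
38 > parent 29 at index 0, swap → [38, 29, 22, 24, 27, 5, 15, 10, 9, 3, 19]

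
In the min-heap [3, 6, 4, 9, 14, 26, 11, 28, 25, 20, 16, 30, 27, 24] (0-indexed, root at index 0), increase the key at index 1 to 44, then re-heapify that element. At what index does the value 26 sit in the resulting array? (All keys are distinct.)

5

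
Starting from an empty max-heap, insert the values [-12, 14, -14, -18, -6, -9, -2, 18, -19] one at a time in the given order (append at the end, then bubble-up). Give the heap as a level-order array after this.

[18, 14, -2, -6, -12, -14, -9, -18, -19]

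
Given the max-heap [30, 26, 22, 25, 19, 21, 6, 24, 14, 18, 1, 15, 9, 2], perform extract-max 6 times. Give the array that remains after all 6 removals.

[19, 18, 15, 14, 9, 1, 6, 2]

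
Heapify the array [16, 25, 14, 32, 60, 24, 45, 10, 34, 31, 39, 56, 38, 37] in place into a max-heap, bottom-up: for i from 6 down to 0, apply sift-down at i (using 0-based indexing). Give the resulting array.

sift down from index 6: already satisfies heap property
sift down from index 5:
  24 vs larger child 56 at index 11, swap → [16, 25, 14, 32, 60, 56, 45, 10, 34, 31, 39, 24, 38, 37]
sift down from index 4: already satisfies heap property
sift down from index 3:
  32 vs larger child 34 at index 8, swap → [16, 25, 14, 34, 60, 56, 45, 10, 32, 31, 39, 24, 38, 37]
sift down from index 2:
  14 vs larger child 56 at index 5, swap → [16, 25, 56, 34, 60, 14, 45, 10, 32, 31, 39, 24, 38, 37]
  14 vs larger child 38 at index 12, swap → [16, 25, 56, 34, 60, 38, 45, 10, 32, 31, 39, 24, 14, 37]
sift down from index 1:
  25 vs larger child 60 at index 4, swap → [16, 60, 56, 34, 25, 38, 45, 10, 32, 31, 39, 24, 14, 37]
  25 vs larger child 39 at index 10, swap → [16, 60, 56, 34, 39, 38, 45, 10, 32, 31, 25, 24, 14, 37]
sift down from index 0:
  16 vs larger child 60 at index 1, swap → [60, 16, 56, 34, 39, 38, 45, 10, 32, 31, 25, 24, 14, 37]
  16 vs larger child 39 at index 4, swap → [60, 39, 56, 34, 16, 38, 45, 10, 32, 31, 25, 24, 14, 37]
  16 vs larger child 31 at index 9, swap → [60, 39, 56, 34, 31, 38, 45, 10, 32, 16, 25, 24, 14, 37]

[60, 39, 56, 34, 31, 38, 45, 10, 32, 16, 25, 24, 14, 37]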